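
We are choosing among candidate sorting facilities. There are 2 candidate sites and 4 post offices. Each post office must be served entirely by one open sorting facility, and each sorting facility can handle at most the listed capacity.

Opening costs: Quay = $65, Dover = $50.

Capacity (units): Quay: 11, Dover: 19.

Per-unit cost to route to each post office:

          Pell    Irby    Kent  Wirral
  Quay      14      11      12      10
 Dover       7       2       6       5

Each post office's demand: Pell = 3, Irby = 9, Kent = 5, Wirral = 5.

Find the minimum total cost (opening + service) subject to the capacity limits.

Open {Quay, Dover}: Pell→Quay 14·3=42, Irby→Dover 2·9=18, Kent→Dover 6·5=30, Wirral→Dover 5·5=25.
Loads: Quay carries 3/11, Dover carries 19/19. Service 115; fixed 115; total 230.
Next best feasible plan costs 234.

Minimum total cost: 230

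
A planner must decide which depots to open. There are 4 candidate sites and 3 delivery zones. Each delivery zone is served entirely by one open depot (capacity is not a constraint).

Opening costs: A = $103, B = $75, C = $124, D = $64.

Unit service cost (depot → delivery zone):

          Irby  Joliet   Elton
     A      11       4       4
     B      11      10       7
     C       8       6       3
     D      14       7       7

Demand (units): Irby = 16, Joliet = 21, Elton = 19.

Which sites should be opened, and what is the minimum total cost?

For any fixed open set, each delivery zone goes to its cheapest open site; total = fixed + service.
{C}: Irby→C 8·16=128, Joliet→C 6·21=126, Elton→C 3·19=57. Service 311; fixed 124; total 435.
{A}: Irby→A 11·16=176, Joliet→A 4·21=84, Elton→A 4·19=76. Service 336; fixed 103; total 439.
{A, C}: service 269 + fixed 227 = 496
{A, B, C, D}: service 269 + fixed 366 = 635
No other subset beats 435.

Open C only; minimum total cost 435.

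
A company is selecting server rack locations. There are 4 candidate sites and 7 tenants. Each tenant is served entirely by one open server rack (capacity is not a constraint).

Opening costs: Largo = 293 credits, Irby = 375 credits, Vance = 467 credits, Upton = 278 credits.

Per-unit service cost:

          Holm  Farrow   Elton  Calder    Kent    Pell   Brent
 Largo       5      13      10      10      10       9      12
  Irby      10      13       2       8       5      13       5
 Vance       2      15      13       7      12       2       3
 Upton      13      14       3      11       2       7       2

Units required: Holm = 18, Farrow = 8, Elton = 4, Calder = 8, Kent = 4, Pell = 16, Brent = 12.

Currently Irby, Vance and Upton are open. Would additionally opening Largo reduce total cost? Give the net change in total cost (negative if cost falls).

No — net change +293 (cost rises by 293).

Current service cost with {Irby, Vance, Upton}: 268.
Adding Largo: each tenant re-picks its cheapest; new service cost 268, saving 0.
Extra fixed cost: 293. Net change = 293 − 0 = 293.
(Totals: 1388 → 1681.)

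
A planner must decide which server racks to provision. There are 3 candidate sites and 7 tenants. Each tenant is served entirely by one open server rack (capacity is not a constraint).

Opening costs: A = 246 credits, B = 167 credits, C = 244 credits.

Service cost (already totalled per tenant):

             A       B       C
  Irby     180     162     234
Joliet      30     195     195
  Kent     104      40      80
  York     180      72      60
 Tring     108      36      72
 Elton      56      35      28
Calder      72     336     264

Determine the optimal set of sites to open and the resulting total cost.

For any fixed open set, each tenant goes to its cheapest open site; total = fixed + service.
{A, B}: Irby→B 162, Joliet→A 30, Kent→B 40, York→B 72, Tring→B 36, Elton→B 35, Calder→A 72. Service 447; fixed 413; total 860.
{A}: service 730 + fixed 246 = 976
{A, C}: Irby→A 180, Joliet→A 30, Kent→C 80, York→C 60, Tring→C 72, Elton→C 28, Calder→A 72. Service 522; fixed 490; total 1012.
{A, B, C}: service 428 + fixed 657 = 1085
No other subset beats 860.

Open A and B; minimum total cost 860.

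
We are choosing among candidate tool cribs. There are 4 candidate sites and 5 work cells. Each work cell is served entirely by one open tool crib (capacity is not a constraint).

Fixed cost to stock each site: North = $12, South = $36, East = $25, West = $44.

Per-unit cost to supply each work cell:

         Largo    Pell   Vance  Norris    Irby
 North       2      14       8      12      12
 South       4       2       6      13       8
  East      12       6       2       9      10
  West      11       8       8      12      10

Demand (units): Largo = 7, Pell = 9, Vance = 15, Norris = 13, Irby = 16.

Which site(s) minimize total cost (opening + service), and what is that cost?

For any fixed open set, each work cell goes to its cheapest open site; total = fixed + service.
{North, South, East}: Largo→North 2·7=14, Pell→South 2·9=18, Vance→East 2·15=30, Norris→East 9·13=117, Irby→South 8·16=128. Service 307; fixed 73; total 380.
{South, East}: Largo→South 4·7=28, Pell→South 2·9=18, Vance→East 2·15=30, Norris→East 9·13=117, Irby→South 8·16=128. Service 321; fixed 61; total 382.
{North, East}: Largo→North 2·7=14, Pell→East 6·9=54, Vance→East 2·15=30, Norris→East 9·13=117, Irby→East 10·16=160. Service 375; fixed 37; total 412.
{North, South, East, West}: Largo→North 2·7=14, Pell→South 2·9=18, Vance→East 2·15=30, Norris→East 9·13=117, Irby→South 8·16=128. Service 307; fixed 117; total 424.
No other subset beats 380.

Open North, South and East; minimum total cost 380.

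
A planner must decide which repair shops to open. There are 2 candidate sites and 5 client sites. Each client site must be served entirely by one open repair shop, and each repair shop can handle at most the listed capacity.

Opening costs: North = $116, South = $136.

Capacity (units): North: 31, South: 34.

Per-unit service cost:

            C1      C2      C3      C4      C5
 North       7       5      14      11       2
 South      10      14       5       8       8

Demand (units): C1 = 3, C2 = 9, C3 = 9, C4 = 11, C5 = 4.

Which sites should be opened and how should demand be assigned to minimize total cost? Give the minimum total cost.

Open {North, South}: C1→North 7·3=21, C2→North 5·9=45, C3→South 5·9=45, C4→South 8·11=88, C5→North 2·4=8.
Loads: North carries 16/31, South carries 20/34. Service 207; fixed 252; total 459.
Next best feasible plan costs 468.

Minimum total cost: 459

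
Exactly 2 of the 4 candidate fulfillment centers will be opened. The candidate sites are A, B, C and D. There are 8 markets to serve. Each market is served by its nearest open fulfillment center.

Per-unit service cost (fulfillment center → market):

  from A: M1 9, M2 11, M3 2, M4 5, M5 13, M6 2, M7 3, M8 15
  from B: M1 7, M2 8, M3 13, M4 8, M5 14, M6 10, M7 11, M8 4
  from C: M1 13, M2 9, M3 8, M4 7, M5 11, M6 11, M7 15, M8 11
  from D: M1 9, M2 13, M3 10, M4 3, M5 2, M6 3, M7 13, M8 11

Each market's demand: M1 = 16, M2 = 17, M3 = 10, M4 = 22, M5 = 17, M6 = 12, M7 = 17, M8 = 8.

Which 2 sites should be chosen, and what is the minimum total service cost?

With exactly 2 open, each market uses its cheapest among the chosen.
{A, D}: M1→A 9·16=144, M2→A 11·17=187, M3→A 2·10=20, M4→D 3·22=66, M5→D 2·17=34, M6→A 2·12=24, M7→A 3·17=51, M8→D 11·8=88. Service cost 614.
{B, D}: service cost 703
{A, B}: service cost 706
Among all 6 size-2 choices, {A, D} is lowest.

Choose A and D; total service cost 614.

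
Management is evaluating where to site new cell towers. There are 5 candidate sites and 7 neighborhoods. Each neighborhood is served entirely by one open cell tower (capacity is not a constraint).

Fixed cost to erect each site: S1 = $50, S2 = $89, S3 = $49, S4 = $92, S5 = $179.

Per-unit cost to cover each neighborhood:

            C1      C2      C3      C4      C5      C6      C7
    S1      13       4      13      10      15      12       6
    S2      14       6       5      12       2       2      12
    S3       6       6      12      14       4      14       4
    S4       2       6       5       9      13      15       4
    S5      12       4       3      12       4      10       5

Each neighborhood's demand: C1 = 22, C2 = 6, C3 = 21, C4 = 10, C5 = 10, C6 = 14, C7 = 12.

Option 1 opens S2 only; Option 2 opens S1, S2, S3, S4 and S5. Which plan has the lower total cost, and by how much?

Option 1: {S2}: C1→S2 14·22=308, C2→S2 6·6=36, C3→S2 5·21=105, C4→S2 12·10=120, C5→S2 2·10=20, C6→S2 2·14=28, C7→S2 12·12=144. Service 761; fixed 89; total 850.
Option 2: {S1, S2, S3, S4, S5}: C1→S4 2·22=44, C2→S1 4·6=24, C3→S5 3·21=63, C4→S4 9·10=90, C5→S2 2·10=20, C6→S2 2·14=28, C7→S3 4·12=48. Service 317; fixed 459; total 776.
Difference: |850 − 776| = 74.

Option 2 is cheaper by 74.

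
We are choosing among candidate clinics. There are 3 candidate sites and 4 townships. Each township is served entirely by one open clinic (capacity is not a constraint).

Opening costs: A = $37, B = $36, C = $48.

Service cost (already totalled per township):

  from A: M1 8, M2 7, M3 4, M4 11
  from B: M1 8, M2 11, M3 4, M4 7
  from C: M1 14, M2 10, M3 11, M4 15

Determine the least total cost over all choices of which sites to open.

Minimum total cost: 66

For any fixed open set, each township goes to its cheapest open site; total = fixed + service.
{B}: M1→B 8, M2→B 11, M3→B 4, M4→B 7. Service 30; fixed 36; total 66.
{A}: service 30 + fixed 37 = 67
{C}: service 50 + fixed 48 = 98
{A, B, C}: service 26 + fixed 121 = 147
No other subset beats 66.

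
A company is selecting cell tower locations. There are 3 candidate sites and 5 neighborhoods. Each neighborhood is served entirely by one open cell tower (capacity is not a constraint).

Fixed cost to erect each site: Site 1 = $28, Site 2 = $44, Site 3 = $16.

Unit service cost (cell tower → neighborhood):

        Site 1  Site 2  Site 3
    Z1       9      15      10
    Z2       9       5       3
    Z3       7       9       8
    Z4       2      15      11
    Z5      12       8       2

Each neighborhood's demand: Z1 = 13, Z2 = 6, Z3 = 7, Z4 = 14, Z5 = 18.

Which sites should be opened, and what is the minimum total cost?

Open Site 1 and Site 3; minimum total cost 292.

For any fixed open set, each neighborhood goes to its cheapest open site; total = fixed + service.
{Site 1, Site 3}: Z1→Site 1 9·13=117, Z2→Site 3 3·6=18, Z3→Site 1 7·7=49, Z4→Site 1 2·14=28, Z5→Site 3 2·18=36. Service 248; fixed 44; total 292.
{Site 1, Site 2, Site 3}: service 248 + fixed 88 = 336
{Site 3}: Z1→Site 3 10·13=130, Z2→Site 3 3·6=18, Z3→Site 3 8·7=56, Z4→Site 3 11·14=154, Z5→Site 3 2·18=36. Service 394; fixed 16; total 410.
(All 7 nonempty subsets were checked; Site 1 and Site 3 is lowest.)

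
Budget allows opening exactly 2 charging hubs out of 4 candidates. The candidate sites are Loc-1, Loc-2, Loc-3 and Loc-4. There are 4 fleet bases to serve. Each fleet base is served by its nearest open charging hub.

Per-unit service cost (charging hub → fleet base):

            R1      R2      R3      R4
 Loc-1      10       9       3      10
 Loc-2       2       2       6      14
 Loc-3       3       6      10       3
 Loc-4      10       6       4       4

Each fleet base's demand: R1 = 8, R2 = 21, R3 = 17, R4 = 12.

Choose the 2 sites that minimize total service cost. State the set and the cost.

With exactly 2 open, each fleet base uses its cheapest among the chosen.
{Loc-2, Loc-4}: R1→Loc-2 2·8=16, R2→Loc-2 2·21=42, R3→Loc-4 4·17=68, R4→Loc-4 4·12=48. Service cost 174.
{Loc-2, Loc-3}: service cost 196
{Loc-1, Loc-2}: service cost 229
Among all 6 size-2 choices, {Loc-2, Loc-4} is lowest.

Choose Loc-2 and Loc-4; total service cost 174.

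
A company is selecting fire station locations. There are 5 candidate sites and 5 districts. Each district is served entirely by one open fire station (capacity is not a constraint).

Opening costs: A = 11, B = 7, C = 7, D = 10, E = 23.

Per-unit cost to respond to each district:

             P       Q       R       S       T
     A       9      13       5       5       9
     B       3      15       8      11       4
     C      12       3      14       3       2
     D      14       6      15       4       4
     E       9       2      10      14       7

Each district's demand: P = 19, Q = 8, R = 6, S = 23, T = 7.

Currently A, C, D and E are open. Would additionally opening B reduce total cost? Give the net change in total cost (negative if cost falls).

Yes — net change −107 (cost falls by 107).

Current service cost with {A, C, D, E}: 300.
Adding B: each district re-picks its cheapest; new service cost 186, saving 114.
Extra fixed cost: 7. Net change = 7 − 114 = -107.
(Totals: 351 → 244.)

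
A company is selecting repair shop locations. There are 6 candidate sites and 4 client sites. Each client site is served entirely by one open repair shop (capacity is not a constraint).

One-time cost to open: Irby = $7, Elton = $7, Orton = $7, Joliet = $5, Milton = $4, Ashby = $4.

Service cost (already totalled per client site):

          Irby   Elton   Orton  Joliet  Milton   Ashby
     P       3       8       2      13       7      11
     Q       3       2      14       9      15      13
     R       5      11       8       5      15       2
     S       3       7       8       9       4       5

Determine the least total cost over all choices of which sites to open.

Minimum total cost: 21

For any fixed open set, each client site goes to its cheapest open site; total = fixed + service.
{Irby}: P→Irby 3, Q→Irby 3, R→Irby 5, S→Irby 3. Service 14; fixed 7; total 21.
{Irby, Ashby}: service 11 + fixed 11 = 22
{Irby, Milton}: P→Irby 3, Q→Irby 3, R→Irby 5, S→Irby 3. Service 14; fixed 11; total 25.
{Irby, Elton, Orton, Joliet, Milton, Ashby}: P→Orton 2, Q→Elton 2, R→Ashby 2, S→Irby 3. Service 9; fixed 34; total 43.
No other subset beats 21.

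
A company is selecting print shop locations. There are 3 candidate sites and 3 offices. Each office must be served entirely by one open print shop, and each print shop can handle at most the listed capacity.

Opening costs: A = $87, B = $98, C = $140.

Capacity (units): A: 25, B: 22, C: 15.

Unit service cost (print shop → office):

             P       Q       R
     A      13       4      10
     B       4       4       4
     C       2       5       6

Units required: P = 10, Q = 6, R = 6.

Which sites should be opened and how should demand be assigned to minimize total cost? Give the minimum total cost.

Open {B}: P→B 4·10=40, Q→B 4·6=24, R→B 4·6=24.
Loads: B carries 22/22. Service 88; fixed 98; total 186.
Next best feasible plan costs 273.

Minimum total cost: 186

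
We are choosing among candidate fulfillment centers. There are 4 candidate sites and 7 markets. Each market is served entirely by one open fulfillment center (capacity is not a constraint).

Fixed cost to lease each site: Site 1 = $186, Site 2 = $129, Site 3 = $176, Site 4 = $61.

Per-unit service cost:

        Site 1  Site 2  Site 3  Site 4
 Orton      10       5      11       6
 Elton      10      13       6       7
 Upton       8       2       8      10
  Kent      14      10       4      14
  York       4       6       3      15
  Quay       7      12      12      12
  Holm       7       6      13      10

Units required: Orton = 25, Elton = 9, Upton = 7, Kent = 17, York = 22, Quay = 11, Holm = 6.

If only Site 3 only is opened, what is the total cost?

Each market is assigned to its cheapest site among the open ones.
{Site 3}: Orton→Site 3 11·25=275, Elton→Site 3 6·9=54, Upton→Site 3 8·7=56, Kent→Site 3 4·17=68, York→Site 3 3·22=66, Quay→Site 3 12·11=132, Holm→Site 3 13·6=78. Service 729; fixed 176; total 905.

Total cost: 905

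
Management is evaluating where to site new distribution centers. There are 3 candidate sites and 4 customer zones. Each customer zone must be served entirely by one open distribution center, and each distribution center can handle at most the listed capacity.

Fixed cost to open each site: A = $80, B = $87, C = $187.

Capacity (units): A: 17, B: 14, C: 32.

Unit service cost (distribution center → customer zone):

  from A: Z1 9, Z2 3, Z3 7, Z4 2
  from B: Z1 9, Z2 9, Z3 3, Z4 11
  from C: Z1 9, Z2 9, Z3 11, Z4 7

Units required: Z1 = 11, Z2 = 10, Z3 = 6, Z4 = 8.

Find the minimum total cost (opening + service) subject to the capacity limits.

Open {A, C}: Z1→C 9·11=99, Z2→A 3·10=30, Z3→A 7·6=42, Z4→C 7·8=56.
Loads: A carries 16/17, C carries 19/32. Service 227; fixed 267; total 494.
Next best feasible plan costs 514.

Minimum total cost: 494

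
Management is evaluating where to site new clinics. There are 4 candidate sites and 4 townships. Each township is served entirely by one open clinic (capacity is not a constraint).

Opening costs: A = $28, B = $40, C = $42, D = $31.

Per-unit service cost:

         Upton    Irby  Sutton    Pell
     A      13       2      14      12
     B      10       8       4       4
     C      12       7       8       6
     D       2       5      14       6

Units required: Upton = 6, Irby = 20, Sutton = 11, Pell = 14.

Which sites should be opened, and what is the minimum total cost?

For any fixed open set, each township goes to its cheapest open site; total = fixed + service.
{A, B, D}: Upton→D 2·6=12, Irby→A 2·20=40, Sutton→B 4·11=44, Pell→B 4·14=56. Service 152; fixed 99; total 251.
{A, B}: service 200 + fixed 68 = 268
{B, D}: Upton→D 2·6=12, Irby→D 5·20=100, Sutton→B 4·11=44, Pell→B 4·14=56. Service 212; fixed 71; total 283.
{A, B, C, D}: service 152 + fixed 141 = 293
(All 15 nonempty subsets were checked; A, B and D is lowest.)

Open A, B and D; minimum total cost 251.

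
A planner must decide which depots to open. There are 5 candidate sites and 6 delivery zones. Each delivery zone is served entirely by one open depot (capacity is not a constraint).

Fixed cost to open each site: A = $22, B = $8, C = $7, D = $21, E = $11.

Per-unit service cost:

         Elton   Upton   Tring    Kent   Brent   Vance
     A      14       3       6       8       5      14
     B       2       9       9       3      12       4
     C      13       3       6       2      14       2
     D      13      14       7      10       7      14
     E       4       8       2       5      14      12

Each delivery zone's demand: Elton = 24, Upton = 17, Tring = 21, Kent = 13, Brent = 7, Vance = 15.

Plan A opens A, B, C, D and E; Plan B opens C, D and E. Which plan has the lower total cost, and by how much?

Plan A: {A, B, C, D, E}: Elton→B 2·24=48, Upton→A 3·17=51, Tring→E 2·21=42, Kent→C 2·13=26, Brent→A 5·7=35, Vance→C 2·15=30. Service 232; fixed 69; total 301.
Plan B: {C, D, E}: Elton→E 4·24=96, Upton→C 3·17=51, Tring→E 2·21=42, Kent→C 2·13=26, Brent→D 7·7=49, Vance→C 2·15=30. Service 294; fixed 39; total 333.
Difference: |301 − 333| = 32.

Plan A is cheaper by 32.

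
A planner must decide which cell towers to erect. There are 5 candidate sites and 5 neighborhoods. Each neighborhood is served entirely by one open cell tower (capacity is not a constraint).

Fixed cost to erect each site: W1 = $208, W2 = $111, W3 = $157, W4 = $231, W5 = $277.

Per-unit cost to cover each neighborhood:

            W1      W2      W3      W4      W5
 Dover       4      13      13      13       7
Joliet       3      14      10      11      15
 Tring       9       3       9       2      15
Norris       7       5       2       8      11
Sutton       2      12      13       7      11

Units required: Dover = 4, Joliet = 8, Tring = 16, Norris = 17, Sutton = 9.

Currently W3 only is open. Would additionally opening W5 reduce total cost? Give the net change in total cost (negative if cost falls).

Current service cost with {W3}: 427.
Adding W5: each neighborhood re-picks its cheapest; new service cost 385, saving 42.
Extra fixed cost: 277. Net change = 277 − 42 = 235.
(Totals: 584 → 819.)

No — net change +235 (cost rises by 235).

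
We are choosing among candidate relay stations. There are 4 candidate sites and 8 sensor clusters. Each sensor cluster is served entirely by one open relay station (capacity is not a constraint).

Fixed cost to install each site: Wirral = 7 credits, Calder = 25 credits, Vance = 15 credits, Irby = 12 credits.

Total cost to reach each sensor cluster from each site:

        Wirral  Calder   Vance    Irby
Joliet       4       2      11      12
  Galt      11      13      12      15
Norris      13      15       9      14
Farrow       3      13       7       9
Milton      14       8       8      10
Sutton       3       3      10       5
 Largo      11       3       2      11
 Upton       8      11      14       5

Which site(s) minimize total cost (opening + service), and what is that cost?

For any fixed open set, each sensor cluster goes to its cheapest open site; total = fixed + service.
{Wirral, Vance}: Joliet→Wirral 4, Galt→Wirral 11, Norris→Vance 9, Farrow→Wirral 3, Milton→Vance 8, Sutton→Wirral 3, Largo→Vance 2, Upton→Wirral 8. Service 48; fixed 22; total 70.
{Wirral}: Joliet→Wirral 4, Galt→Wirral 11, Norris→Wirral 13, Farrow→Wirral 3, Milton→Wirral 14, Sutton→Wirral 3, Largo→Wirral 11, Upton→Wirral 8. Service 67; fixed 7; total 74.
{Wirral, Vance, Irby}: service 45 + fixed 34 = 79
{Wirral, Calder, Vance, Irby}: Joliet→Calder 2, Galt→Wirral 11, Norris→Vance 9, Farrow→Wirral 3, Milton→Calder 8, Sutton→Wirral 3, Largo→Vance 2, Upton→Irby 5. Service 43; fixed 59; total 102.
No other subset beats 70.

Open Wirral and Vance; minimum total cost 70.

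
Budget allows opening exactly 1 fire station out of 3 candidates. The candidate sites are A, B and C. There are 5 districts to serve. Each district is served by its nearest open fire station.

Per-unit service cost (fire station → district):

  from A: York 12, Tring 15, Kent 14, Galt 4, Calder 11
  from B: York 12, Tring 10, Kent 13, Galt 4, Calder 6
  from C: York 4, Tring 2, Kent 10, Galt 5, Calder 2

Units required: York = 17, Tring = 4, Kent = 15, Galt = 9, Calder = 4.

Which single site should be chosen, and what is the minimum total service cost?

With exactly 1 open, each district uses its cheapest among the chosen.
{C}: York→C 4·17=68, Tring→C 2·4=8, Kent→C 10·15=150, Galt→C 5·9=45, Calder→C 2·4=8. Service cost 279.
{B}: service cost 499
{A}: service cost 554
Among all 3 size-1 choices, {C} is lowest.

Choose C only; total service cost 279.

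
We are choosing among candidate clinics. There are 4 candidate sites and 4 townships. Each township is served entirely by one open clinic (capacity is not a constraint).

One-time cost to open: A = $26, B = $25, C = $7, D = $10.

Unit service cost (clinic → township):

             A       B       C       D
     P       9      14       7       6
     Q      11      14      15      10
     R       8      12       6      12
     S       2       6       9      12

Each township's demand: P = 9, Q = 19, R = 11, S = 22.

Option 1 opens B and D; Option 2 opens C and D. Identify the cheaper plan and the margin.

Option 1: {B, D}: P→D 6·9=54, Q→D 10·19=190, R→B 12·11=132, S→B 6·22=132. Service 508; fixed 35; total 543.
Option 2: {C, D}: P→D 6·9=54, Q→D 10·19=190, R→C 6·11=66, S→C 9·22=198. Service 508; fixed 17; total 525.
Difference: |543 − 525| = 18.

Option 2 is cheaper by 18.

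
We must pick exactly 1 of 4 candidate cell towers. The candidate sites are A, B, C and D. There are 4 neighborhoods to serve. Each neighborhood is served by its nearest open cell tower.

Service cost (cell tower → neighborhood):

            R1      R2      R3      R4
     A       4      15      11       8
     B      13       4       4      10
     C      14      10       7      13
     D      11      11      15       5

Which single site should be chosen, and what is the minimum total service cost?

With exactly 1 open, each neighborhood uses its cheapest among the chosen.
{B}: R1→B 13, R2→B 4, R3→B 4, R4→B 10. Service cost 31.
{A}: service cost 38
{D}: service cost 42
Among all 4 size-1 choices, {B} is lowest.

Choose B only; total service cost 31.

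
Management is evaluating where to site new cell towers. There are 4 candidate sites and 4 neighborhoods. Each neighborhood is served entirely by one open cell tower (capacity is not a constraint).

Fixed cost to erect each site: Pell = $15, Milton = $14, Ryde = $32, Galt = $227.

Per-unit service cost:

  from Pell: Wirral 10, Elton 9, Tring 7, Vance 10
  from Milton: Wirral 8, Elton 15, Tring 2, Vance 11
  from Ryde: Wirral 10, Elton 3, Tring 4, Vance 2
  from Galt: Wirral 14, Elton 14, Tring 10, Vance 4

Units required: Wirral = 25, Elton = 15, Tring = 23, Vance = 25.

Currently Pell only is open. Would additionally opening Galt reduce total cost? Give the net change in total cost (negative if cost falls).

No — net change +77 (cost rises by 77).

Current service cost with {Pell}: 796.
Adding Galt: each neighborhood re-picks its cheapest; new service cost 646, saving 150.
Extra fixed cost: 227. Net change = 227 − 150 = 77.
(Totals: 811 → 888.)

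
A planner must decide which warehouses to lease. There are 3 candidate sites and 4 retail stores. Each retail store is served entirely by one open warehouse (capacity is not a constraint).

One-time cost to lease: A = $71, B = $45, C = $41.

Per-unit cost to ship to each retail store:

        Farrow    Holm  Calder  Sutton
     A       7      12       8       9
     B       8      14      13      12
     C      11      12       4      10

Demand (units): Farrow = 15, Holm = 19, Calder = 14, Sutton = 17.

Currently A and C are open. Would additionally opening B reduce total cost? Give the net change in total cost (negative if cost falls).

No — net change +45 (cost rises by 45).

Current service cost with {A, C}: 542.
Adding B: each retail store re-picks its cheapest; new service cost 542, saving 0.
Extra fixed cost: 45. Net change = 45 − 0 = 45.
(Totals: 654 → 699.)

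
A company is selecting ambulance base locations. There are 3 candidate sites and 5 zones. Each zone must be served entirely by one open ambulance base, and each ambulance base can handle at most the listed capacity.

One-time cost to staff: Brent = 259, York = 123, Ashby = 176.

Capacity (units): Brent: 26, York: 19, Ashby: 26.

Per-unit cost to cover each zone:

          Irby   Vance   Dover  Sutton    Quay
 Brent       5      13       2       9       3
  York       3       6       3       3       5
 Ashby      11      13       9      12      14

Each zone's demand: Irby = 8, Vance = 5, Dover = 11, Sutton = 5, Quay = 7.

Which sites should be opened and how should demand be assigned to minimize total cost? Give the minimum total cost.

Minimum total cost: 494

Open {Brent, York}: Irby→York 3·8=24, Vance→York 6·5=30, Dover→Brent 2·11=22, Sutton→York 3·5=15, Quay→Brent 3·7=21.
Loads: Brent carries 18/26, York carries 18/19. Service 112; fixed 382; total 494.
Next best feasible plan costs 510.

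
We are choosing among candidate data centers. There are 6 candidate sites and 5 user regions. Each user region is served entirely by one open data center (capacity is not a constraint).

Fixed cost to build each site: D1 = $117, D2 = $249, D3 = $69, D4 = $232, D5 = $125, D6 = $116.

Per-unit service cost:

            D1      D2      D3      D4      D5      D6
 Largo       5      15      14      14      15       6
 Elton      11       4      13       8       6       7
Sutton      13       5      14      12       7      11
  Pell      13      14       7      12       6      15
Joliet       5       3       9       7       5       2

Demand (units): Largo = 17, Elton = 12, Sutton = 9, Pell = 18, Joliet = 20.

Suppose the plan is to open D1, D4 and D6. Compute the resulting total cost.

Total cost: 989

Each user region is assigned to its cheapest site among the open ones.
{D1, D4, D6}: Largo→D1 5·17=85, Elton→D6 7·12=84, Sutton→D6 11·9=99, Pell→D4 12·18=216, Joliet→D6 2·20=40. Service 524; fixed 465; total 989.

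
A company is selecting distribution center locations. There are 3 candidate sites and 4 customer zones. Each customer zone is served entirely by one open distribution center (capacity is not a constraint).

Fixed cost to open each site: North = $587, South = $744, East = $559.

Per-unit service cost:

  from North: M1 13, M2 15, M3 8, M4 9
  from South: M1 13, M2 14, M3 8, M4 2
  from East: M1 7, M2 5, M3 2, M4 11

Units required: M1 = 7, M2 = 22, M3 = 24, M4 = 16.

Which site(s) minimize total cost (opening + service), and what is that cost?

Open East only; minimum total cost 942.

For any fixed open set, each customer zone goes to its cheapest open site; total = fixed + service.
{East}: M1→East 7·7=49, M2→East 5·22=110, M3→East 2·24=48, M4→East 11·16=176. Service 383; fixed 559; total 942.
{North}: service 757 + fixed 587 = 1344
{South}: service 623 + fixed 744 = 1367
{North, South, East}: M1→East 7·7=49, M2→East 5·22=110, M3→East 2·24=48, M4→South 2·16=32. Service 239; fixed 1890; total 2129.
(All 7 nonempty subsets were checked; East only is lowest.)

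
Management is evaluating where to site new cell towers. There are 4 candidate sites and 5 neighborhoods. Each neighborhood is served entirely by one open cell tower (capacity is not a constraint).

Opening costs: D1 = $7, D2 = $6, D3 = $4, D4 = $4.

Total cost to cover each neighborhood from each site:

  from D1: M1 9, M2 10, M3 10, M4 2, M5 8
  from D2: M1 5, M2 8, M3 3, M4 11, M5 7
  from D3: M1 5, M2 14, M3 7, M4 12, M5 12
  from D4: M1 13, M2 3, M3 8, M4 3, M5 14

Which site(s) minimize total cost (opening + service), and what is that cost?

Open D2 and D4; minimum total cost 31.

For any fixed open set, each neighborhood goes to its cheapest open site; total = fixed + service.
{D2, D4}: M1→D2 5, M2→D4 3, M3→D2 3, M4→D4 3, M5→D2 7. Service 21; fixed 10; total 31.
{D2, D3, D4}: service 21 + fixed 14 = 35
{D1, D2, D4}: M1→D2 5, M2→D4 3, M3→D2 3, M4→D1 2, M5→D2 7. Service 20; fixed 17; total 37.
{D1, D2, D3, D4}: service 20 + fixed 21 = 41
No other subset beats 31.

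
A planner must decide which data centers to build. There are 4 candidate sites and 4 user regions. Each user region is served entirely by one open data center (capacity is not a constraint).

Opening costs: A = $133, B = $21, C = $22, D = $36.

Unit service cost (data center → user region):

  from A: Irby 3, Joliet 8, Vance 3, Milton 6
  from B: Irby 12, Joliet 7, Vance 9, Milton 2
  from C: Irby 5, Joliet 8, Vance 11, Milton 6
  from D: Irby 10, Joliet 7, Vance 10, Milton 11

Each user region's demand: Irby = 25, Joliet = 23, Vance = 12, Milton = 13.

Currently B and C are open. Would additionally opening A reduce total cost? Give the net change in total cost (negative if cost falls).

Current service cost with {B, C}: 420.
Adding A: each user region re-picks its cheapest; new service cost 298, saving 122.
Extra fixed cost: 133. Net change = 133 − 122 = 11.
(Totals: 463 → 474.)

No — net change +11 (cost rises by 11).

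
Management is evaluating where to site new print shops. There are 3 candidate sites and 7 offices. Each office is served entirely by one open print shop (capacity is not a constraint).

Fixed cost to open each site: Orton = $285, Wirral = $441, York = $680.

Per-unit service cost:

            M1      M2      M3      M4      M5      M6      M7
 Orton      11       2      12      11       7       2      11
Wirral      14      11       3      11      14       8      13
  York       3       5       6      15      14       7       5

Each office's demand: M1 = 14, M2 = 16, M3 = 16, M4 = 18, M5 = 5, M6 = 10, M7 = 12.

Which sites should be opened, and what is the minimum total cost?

For any fixed open set, each office goes to its cheapest open site; total = fixed + service.
{Orton}: M1→Orton 11·14=154, M2→Orton 2·16=32, M3→Orton 12·16=192, M4→Orton 11·18=198, M5→Orton 7·5=35, M6→Orton 2·10=20, M7→Orton 11·12=132. Service 763; fixed 285; total 1048.
{Orton, Wirral}: M1→Orton 11·14=154, M2→Orton 2·16=32, M3→Wirral 3·16=48, M4→Orton 11·18=198, M5→Orton 7·5=35, M6→Orton 2·10=20, M7→Orton 11·12=132. Service 619; fixed 726; total 1345.
{Wirral}: service 924 + fixed 441 = 1365
{Orton, Wirral, York}: service 435 + fixed 1406 = 1841
No other subset beats 1048.

Open Orton only; minimum total cost 1048.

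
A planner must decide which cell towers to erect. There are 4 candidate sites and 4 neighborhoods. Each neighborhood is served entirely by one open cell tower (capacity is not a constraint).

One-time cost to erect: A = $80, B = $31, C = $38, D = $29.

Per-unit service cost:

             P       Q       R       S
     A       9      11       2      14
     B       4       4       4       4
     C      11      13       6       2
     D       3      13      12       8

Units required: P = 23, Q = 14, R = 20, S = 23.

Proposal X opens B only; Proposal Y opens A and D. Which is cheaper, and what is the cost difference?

Proposal X is cheaper by 205.

Proposal X: {B}: P→B 4·23=92, Q→B 4·14=56, R→B 4·20=80, S→B 4·23=92. Service 320; fixed 31; total 351.
Proposal Y: {A, D}: P→D 3·23=69, Q→A 11·14=154, R→A 2·20=40, S→D 8·23=184. Service 447; fixed 109; total 556.
Difference: |351 − 556| = 205.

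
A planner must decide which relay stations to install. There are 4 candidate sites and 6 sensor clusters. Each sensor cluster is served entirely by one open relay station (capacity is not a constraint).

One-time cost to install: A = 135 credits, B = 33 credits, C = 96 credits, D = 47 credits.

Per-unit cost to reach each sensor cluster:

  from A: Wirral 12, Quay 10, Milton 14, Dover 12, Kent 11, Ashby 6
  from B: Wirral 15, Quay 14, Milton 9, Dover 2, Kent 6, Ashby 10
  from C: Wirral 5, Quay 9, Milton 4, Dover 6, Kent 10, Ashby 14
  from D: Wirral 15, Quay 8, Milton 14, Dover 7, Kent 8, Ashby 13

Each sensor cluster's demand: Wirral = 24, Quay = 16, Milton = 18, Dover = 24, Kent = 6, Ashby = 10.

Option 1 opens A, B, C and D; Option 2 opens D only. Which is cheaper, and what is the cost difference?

Option 1 is cheaper by 358.

Option 1: {A, B, C, D}: Wirral→C 5·24=120, Quay→D 8·16=128, Milton→C 4·18=72, Dover→B 2·24=48, Kent→B 6·6=36, Ashby→A 6·10=60. Service 464; fixed 311; total 775.
Option 2: {D}: Wirral→D 15·24=360, Quay→D 8·16=128, Milton→D 14·18=252, Dover→D 7·24=168, Kent→D 8·6=48, Ashby→D 13·10=130. Service 1086; fixed 47; total 1133.
Difference: |775 − 1133| = 358.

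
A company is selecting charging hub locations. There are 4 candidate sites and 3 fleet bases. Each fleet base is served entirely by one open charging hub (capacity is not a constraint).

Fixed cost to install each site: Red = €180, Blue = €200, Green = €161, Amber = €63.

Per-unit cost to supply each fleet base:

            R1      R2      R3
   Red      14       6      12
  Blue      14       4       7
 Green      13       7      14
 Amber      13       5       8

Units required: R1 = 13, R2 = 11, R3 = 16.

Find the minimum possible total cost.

For any fixed open set, each fleet base goes to its cheapest open site; total = fixed + service.
{Amber}: R1→Amber 13·13=169, R2→Amber 5·11=55, R3→Amber 8·16=128. Service 352; fixed 63; total 415.
{Blue}: service 338 + fixed 200 = 538
{Green, Amber}: R1→Green 13·13=169, R2→Amber 5·11=55, R3→Amber 8·16=128. Service 352; fixed 224; total 576.
{Red, Blue, Green, Amber}: service 325 + fixed 604 = 929
(All 15 nonempty subsets were checked; Amber only is lowest.)

Minimum total cost: 415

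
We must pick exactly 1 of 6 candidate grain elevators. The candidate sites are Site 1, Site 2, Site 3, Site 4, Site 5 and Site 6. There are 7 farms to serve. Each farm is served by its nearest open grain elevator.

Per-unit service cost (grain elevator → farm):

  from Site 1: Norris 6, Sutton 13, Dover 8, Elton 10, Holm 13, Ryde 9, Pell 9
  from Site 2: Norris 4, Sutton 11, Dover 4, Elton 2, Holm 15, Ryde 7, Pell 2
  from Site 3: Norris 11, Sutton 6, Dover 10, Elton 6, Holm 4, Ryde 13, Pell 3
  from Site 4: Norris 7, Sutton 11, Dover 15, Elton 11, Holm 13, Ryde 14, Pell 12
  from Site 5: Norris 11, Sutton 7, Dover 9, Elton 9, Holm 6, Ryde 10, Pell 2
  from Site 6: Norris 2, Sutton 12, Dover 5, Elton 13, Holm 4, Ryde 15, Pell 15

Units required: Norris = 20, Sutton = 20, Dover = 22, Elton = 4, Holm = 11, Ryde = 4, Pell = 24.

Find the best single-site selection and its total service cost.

With exactly 1 open, each farm uses its cheapest among the chosen.
{Site 2}: Norris→Site 2 4·20=80, Sutton→Site 2 11·20=220, Dover→Site 2 4·22=88, Elton→Site 2 2·4=8, Holm→Site 2 15·11=165, Ryde→Site 2 7·4=28, Pell→Site 2 2·24=48. Service cost 637.
{Site 5}: service cost 748
{Site 3}: service cost 752
Among all 6 size-1 choices, {Site 2} is lowest.

Choose Site 2 only; total service cost 637.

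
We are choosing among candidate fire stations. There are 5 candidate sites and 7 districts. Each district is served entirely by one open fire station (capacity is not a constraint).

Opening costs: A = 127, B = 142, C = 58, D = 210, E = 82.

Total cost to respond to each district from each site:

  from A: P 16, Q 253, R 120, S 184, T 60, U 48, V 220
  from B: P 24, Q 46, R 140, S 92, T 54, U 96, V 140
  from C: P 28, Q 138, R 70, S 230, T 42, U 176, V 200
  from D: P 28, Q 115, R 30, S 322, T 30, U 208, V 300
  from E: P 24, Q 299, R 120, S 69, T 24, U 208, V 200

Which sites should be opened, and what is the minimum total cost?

For any fixed open set, each district goes to its cheapest open site; total = fixed + service.
{B, C}: P→B 24, Q→B 46, R→C 70, S→B 92, T→C 42, U→B 96, V→B 140. Service 510; fixed 200; total 710.
{B}: service 592 + fixed 142 = 734
{B, E}: service 519 + fixed 224 = 743
{A, B, C, D, E}: P→A 16, Q→B 46, R→D 30, S→E 69, T→E 24, U→A 48, V→B 140. Service 373; fixed 619; total 992.
No other subset beats 710.

Open B and C; minimum total cost 710.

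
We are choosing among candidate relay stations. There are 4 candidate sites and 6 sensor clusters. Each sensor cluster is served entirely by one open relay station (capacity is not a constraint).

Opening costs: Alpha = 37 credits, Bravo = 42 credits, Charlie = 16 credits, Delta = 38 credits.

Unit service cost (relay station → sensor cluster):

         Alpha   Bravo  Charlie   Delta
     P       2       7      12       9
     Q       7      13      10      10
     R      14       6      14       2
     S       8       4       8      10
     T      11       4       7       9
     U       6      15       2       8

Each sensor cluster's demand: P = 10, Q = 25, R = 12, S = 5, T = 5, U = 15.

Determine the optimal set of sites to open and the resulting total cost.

Open Alpha, Charlie and Delta; minimum total cost 415.

For any fixed open set, each sensor cluster goes to its cheapest open site; total = fixed + service.
{Alpha, Charlie, Delta}: P→Alpha 2·10=20, Q→Alpha 7·25=175, R→Delta 2·12=24, S→Alpha 8·5=40, T→Charlie 7·5=35, U→Charlie 2·15=30. Service 324; fixed 91; total 415.
{Alpha, Bravo, Charlie, Delta}: P→Alpha 2·10=20, Q→Alpha 7·25=175, R→Delta 2·12=24, S→Bravo 4·5=20, T→Bravo 4·5=20, U→Charlie 2·15=30. Service 289; fixed 133; total 422.
{Alpha, Bravo, Charlie}: P→Alpha 2·10=20, Q→Alpha 7·25=175, R→Bravo 6·12=72, S→Bravo 4·5=20, T→Bravo 4·5=20, U→Charlie 2·15=30. Service 337; fixed 95; total 432.
{Charlie}: P→Charlie 12·10=120, Q→Charlie 10·25=250, R→Charlie 14·12=168, S→Charlie 8·5=40, T→Charlie 7·5=35, U→Charlie 2·15=30. Service 643; fixed 16; total 659.
(All 15 nonempty subsets were checked; Alpha, Charlie and Delta is lowest.)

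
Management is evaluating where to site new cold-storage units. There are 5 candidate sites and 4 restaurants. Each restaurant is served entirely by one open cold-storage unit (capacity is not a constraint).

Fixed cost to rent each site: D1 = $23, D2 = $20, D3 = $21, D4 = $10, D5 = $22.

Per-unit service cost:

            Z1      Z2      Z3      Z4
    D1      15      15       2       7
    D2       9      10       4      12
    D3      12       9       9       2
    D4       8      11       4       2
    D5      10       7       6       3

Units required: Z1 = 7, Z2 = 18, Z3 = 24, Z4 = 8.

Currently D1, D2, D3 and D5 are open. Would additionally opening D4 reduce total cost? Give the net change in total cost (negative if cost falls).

No — net change +3 (cost rises by 3).

Current service cost with {D1, D2, D3, D5}: 253.
Adding D4: each restaurant re-picks its cheapest; new service cost 246, saving 7.
Extra fixed cost: 10. Net change = 10 − 7 = 3.
(Totals: 339 → 342.)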